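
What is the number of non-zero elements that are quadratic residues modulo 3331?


For prime p, the number of non-zero quadratic residues is (p-1)/2.
= (3331-1)/2
= 1665

1665


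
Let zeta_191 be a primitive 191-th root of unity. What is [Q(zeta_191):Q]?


The degree equals Euler's totient phi(191).
191 = 191
phi(191) = 190

190


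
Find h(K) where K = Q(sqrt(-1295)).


K = Q(sqrt(-1295)). d mod 4 = 1, so D = disc(K) = d = -1295
h(K) equals the number of primitive reduced positive-definite forms (a, b, c) = a*x^2 + b*x*y + c*y^2 with b^2 - 4ac = D,
where reduced means |b| <= a <= c, with b >= 0 whenever |b| = a or a = c, and primitive means gcd(a, b, c) = 1.
Reduced forces 3a^2 <= |D| = 1295, so 1 <= a <= 20; b must have the parity of D, and c = (b^2 - D)/(4a) must be an integer >= a.
Enumerate a = 1..20, b in [-a, a]:
  a=1: (1, 1, 324)  [1]
  a=2: (2, -1, 162), (2, 1, 162)  [2]
  a=3: (3, -1, 108), (3, 1, 108)  [2]
  a=4: (4, -1, 81), (4, 1, 81)  [2]
  a=5: (5, 5, 66)  [1]
  a=6: (6, -5, 55), (6, -1, 54), (6, 1, 54), (6, 5, 55)  [4]
  a=7: (7, 7, 48)  [1]
  a=8: (8, -7, 42), (8, 7, 42)  [2]
  a=9: (9, -1, 36), (9, 1, 36)  [2]
  a=10: (10, -5, 33), (10, 5, 33)  [2]
  a=11: (11, -5, 30), (11, 5, 30)  [2]
  a=12: (12, -7, 28), (12, -1, 27), (12, 1, 27), (12, 7, 28)  [4]
  a=13: none
  a=14: (14, -7, 24), (14, 7, 24)  [2]
  a=15: (15, -5, 22), (15, 5, 22)  [2]
  a=16: (16, -7, 21), (16, 7, 21)  [2]
  a=17: none
  a=18: (18, -17, 22), (18, 1, 18), (18, 17, 22)  [3]
  a=19: (19, -15, 20), (19, 15, 20)  [2]
  a=20: none
Total reduced forms: 1 + 2 + 2 + 2 + 1 + 4 + 1 + 2 + 2 + 2 + 2 + 4 + 2 + 2 + 2 + 3 + 2 = 36
h = 36

36


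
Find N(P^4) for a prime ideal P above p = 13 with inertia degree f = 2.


N(P^a) = p^(a*f)
= 13^(4*2)
= 13^8
= 815730721

815730721


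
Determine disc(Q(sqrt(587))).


For K = Q(sqrt(d)) with d squarefree: disc(K) = d if d = 1 mod 4, and disc(K) = 4d if d = 2 or 3 mod 4.
Here d = 587, and d mod 4 = 3.
d = 3 mod 4, not 1 (O_K = Z[sqrt(d)]), so disc(K) = 4d = 4 * (587) = 2348

2348


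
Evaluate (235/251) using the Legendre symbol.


p = 251 is prime, so compute (235/251) with the reciprocity algorithm (Jacobi-symbol steps: pull out 2s via (2/n), flip via reciprocity, reduce):
  reciprocity: (235/251) -> -(251/235)
  reduce: (16/235)
  pull out 2: (2/235) = -1  (since 235 mod 8 = 3)
  pull out 2: (2/235) = -1  (since 235 mod 8 = 3)
  pull out 2: (2/235) = -1  (since 235 mod 8 = 3)
  pull out 2: (2/235) = -1  (since 235 mod 8 = 3)
  (1/235) = 1
Product of signs = -1
(235/251) = -1

-1


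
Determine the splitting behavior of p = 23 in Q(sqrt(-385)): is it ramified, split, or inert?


K = Q(sqrt(-385)). Since d mod 4 = 3, disc(K) = -1540.
Check p | disc: -1540 mod 23 = 1.
p does not divide disc. Compute Legendre symbol (d/p):
6^((23-1)/2) mod 23 = 1
(d/p) = 1, so p splits: (p) = P*P' with e=1, f=1, g=2.
Therefore p is split.

split


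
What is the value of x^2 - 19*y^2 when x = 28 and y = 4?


x^2 - d*y^2
= 28^2 - 19*4^2
= 784 - 304
= 480

480


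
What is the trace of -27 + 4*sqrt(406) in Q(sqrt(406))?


Tr(a + b*sqrt(d)) = (a + b*sqrt(d)) + (a - b*sqrt(d)) = 2a
= 2 * (-27)
= -54

-54


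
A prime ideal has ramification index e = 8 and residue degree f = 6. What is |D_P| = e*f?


|D_P| = e * f
= 8 * 6
= 48

48


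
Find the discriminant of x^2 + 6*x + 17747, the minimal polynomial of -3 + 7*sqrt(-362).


The element -3 + 7*sqrt(-362) has minimal polynomial:
x^2 + 6*x + 17747
Discriminant = (6)^2 - 4*(17747)
= 36 - 70988
= -70952

-70952


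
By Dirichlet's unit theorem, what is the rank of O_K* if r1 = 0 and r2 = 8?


By Dirichlet's unit theorem:
rank = r1 + r2 - 1
= 0 + 8 - 1
= 7

7


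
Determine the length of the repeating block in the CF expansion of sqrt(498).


Run the CF algorithm for sqrt(498).
a_0 = floor(sqrt(498)) = 22; set m_0=0, q_0=1.
Recurrence: m' = q*a - m,  q' = (d - m'^2)/q,  a' = floor((a_0 + m')/q').
  step 1: m=22, q=14, a=3
  step 2: m=20, q=7, a=6
  step 3: m=22, q=2, a=22
  step 4: m=22, q=7, a=6
  step 5: m=20, q=14, a=3
  step 6: m=22, q=1, a=44
a_6 = 2*a_0 = 44, so the period closes here.
sqrt(498) = [22; 3, 6, 22, 6, 3, 44]
Period length = 6

6


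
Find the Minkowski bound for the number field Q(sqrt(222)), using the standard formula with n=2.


d = 222, d mod 4 = 2, so disc(K) = 4d = 888; |disc(K)| = 888
Real quadratic field, so n = 2, s = r2 = 0, r1 = 2
M = (n!/n^n) * (4/pi)^s * sqrt(|disc(K)|) = (2!/2^2) * (4/pi)^0 * sqrt(888)
= 0.5 * 1.000000 * 29.799329
= 14.8997

14.8997


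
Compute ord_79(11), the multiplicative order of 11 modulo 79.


We want ord_79(11), the smallest k >= 1 with 11^k = 1 mod 79.
n = 79 = 79, phi(79) = 78; the order divides phi(n).
Divisors of 78: 1, 2, 3, 6, 13, 26, 39, 78
Repeated squaring mod 79: 11^1 = 11, 11^2 = 42, 11^4 = 26, 11^8 = 44, 11^16 = 40, 11^32 = 20, 11^64 = 5
Test divisors in increasing order:
  k=1: 11^1 = 11 mod 79
  k=2: 11^2 = 42 mod 79
  k=3: 11^3 = 42 * 11 = 67 mod 79
  k=6: 11^6 = 26 * 42 = 65 mod 79
  k=13: 11^13 = 44 * 26 * 11 = 23 mod 79
  k=26: 11^26 = 40 * 44 * 42 = 55 mod 79
  k=39: 11^39 = 20 * 26 * 42 * 11 = 1 mod 79  <- first divisor giving 1
Order = 39

39


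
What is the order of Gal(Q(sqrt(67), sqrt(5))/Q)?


The 2 square roots of distinct primes are multiplicatively independent over Q,
so [K:Q] = 2^2 and Gal(K/Q) is isomorphic to (Z/2Z)^2.
|Gal| = 2^2 = 4

4


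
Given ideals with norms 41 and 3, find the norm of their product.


N(IJ) = N(I) * N(J)
= 41 * 3
= 123

123


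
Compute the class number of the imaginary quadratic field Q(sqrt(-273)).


K = Q(sqrt(-273)). d mod 4 = 3, so D = disc(K) = 4d = -1092
h(K) equals the number of primitive reduced positive-definite forms (a, b, c) = a*x^2 + b*x*y + c*y^2 with b^2 - 4ac = D,
where reduced means |b| <= a <= c, with b >= 0 whenever |b| = a or a = c, and primitive means gcd(a, b, c) = 1.
Reduced forces 3a^2 <= |D| = 1092, so 1 <= a <= 19; b must have the parity of D, and c = (b^2 - D)/(4a) must be an integer >= a.
Enumerate a = 1..19, b in [-a, a]:
  a=1: (1, 0, 273)  [1]
  a=2: (2, 2, 137)  [1]
  a=3: (3, 0, 91)  [1]
  a=4..5: none
  a=6: (6, 6, 47)  [1]
  a=7: (7, 0, 39)  [1]
  a=8..12: none
  a=13: (13, 0, 21)  [1]
  a=14: (14, 14, 23)  [1]
  a=15..16: none
  a=17: (17, 8, 17)  [1]
  a=18..19: none
Total reduced forms: 1 + 1 + 1 + 1 + 1 + 1 + 1 + 1 = 8
h = 8

8


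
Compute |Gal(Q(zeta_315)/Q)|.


|Gal(Q(zeta_315)/Q)| = phi(315)
= 144

144


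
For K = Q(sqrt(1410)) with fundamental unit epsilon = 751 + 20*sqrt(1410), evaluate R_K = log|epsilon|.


epsilon = 751 + 20*sqrt(1410)
= 1501.9993
R = ln(1501.9993)
= 7.3146

7.3146


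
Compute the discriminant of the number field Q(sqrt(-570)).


For K = Q(sqrt(d)) with d squarefree: disc(K) = d if d = 1 mod 4, and disc(K) = 4d if d = 2 or 3 mod 4.
Here d = -570, and d mod 4 = 2.
d = 2 mod 4, not 1 (O_K = Z[sqrt(d)]), so disc(K) = 4d = 4 * (-570) = -2280

-2280


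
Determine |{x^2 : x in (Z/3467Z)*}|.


For prime p, the number of non-zero quadratic residues is (p-1)/2.
= (3467-1)/2
= 1733

1733


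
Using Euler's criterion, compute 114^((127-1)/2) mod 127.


p = 127 is prime and the exponent is (p-1)/2 = 63, so by Euler's criterion 114^63 = (114/127) = +1 or -1 mod 127.
Compute by square-and-multiply:
  63 = 32 + 16 + 8 + 4 + 2 + 1 (binary 111111)
  Repeated squaring mod 127: 114^1 = 114, 114^2 = 42, 114^4 = 113, 114^8 = 69, 114^16 = 62, 114^32 = 34
  114^63 = 114^32 * 114^16 * 114^8 * 114^4 * 114^2 * 114^1 = 34 * 62 * 69 * 113 * 42 * 114 mod 127
    34 * 62 = 2108 = 76 mod 127
    76 * 69 = 5244 = 37 mod 127
    37 * 113 = 4181 = 117 mod 127
    117 * 42 = 4914 = 88 mod 127
    88 * 114 = 10032 = 126 mod 127
  114^63 = 126 mod 127
Result 126 = p - 1 = -1 mod 127: 114 is a quadratic non-residue mod 127. As a residue in [0, p-1] the value is 126.
114^63 mod 127 = 126

126


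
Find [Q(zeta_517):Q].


The degree equals Euler's totient phi(517).
517 = 11 * 47
phi(517) = 460

460


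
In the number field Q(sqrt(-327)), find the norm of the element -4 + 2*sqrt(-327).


N(a + b*sqrt(d)) = a^2 - d*b^2
= (-4)^2 - (-327)*(2)^2
= 16 + 1308
= 1324

1324


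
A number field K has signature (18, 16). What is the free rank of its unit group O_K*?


By Dirichlet's unit theorem:
rank = r1 + r2 - 1
= 18 + 16 - 1
= 33

33


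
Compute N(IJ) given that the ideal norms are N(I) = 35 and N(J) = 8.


N(IJ) = N(I) * N(J)
= 35 * 8
= 280

280


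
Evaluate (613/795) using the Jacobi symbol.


Compute (613/795) via quadratic reciprocity:
  reciprocity: (613/795) -> +(795/613)
  reduce: (182/613)
  pull out 2: (2/613) = -1  (since 613 mod 8 = 5)
  reciprocity: (91/613) -> +(613/91)
  reduce: (67/91)
  reciprocity: (67/91) -> -(91/67)
  reduce: (24/67)
  pull out 2: (2/67) = -1  (since 67 mod 8 = 3)
  pull out 2: (2/67) = -1  (since 67 mod 8 = 3)
  pull out 2: (2/67) = -1  (since 67 mod 8 = 3)
  reciprocity: (3/67) -> -(67/3)
  reduce: (1/3)
  (1/3) = 1
Product of signs = 1

1


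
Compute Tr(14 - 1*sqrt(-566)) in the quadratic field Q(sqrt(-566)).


Tr(a + b*sqrt(d)) = (a + b*sqrt(d)) + (a - b*sqrt(d)) = 2a
= 2 * (14)
= 28

28


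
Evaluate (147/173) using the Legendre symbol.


p = 173 is prime, so compute (147/173) with the reciprocity algorithm (Jacobi-symbol steps: pull out 2s via (2/n), flip via reciprocity, reduce):
  reciprocity: (147/173) -> +(173/147)
  reduce: (26/147)
  pull out 2: (2/147) = -1  (since 147 mod 8 = 3)
  reciprocity: (13/147) -> +(147/13)
  reduce: (4/13)
  pull out 2: (2/13) = -1  (since 13 mod 8 = 5)
  pull out 2: (2/13) = -1  (since 13 mod 8 = 5)
  (1/13) = 1
Product of signs = -1
(147/173) = -1

-1


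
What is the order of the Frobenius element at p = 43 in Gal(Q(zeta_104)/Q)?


The Frobenius at p in Gal(Q(zeta_n)/Q) = (Z/nZ)* is the class of p, so its order is ord_104(43), the smallest k >= 1 with 43^k = 1 mod 104.
n = 104 = 2^3 * 13, phi(104) = 48; the order divides phi(n).
Divisors of 48: 1, 2, 3, 4, 6, 8, 12, 16, 24, 48
Repeated squaring mod 104: 43^1 = 43, 43^2 = 81, 43^4 = 9, 43^8 = 81, 43^16 = 9, 43^32 = 81
Test divisors in increasing order:
  k=1: 43^1 = 43 mod 104
  k=2: 43^2 = 81 mod 104
  k=3: 43^3 = 81 * 43 = 51 mod 104
  k=4: 43^4 = 9 mod 104
  k=6: 43^6 = 9 * 81 = 1 mod 104  <- first divisor giving 1
Order = 6

6


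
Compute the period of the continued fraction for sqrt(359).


Run the CF algorithm for sqrt(359).
a_0 = floor(sqrt(359)) = 18; set m_0=0, q_0=1.
Recurrence: m' = q*a - m,  q' = (d - m'^2)/q,  a' = floor((a_0 + m')/q').
  step 1: m=18, q=35, a=1
  step 2: m=17, q=2, a=17
  step 3: m=17, q=35, a=1
  step 4: m=18, q=1, a=36
a_4 = 2*a_0 = 36, so the period closes here.
sqrt(359) = [18; 1, 17, 1, 36]
Period length = 4

4


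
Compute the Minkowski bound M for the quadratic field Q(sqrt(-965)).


d = -965, d mod 4 = 3, so disc(K) = 4d = -3860; |disc(K)| = 3860
Imaginary quadratic field, so n = 2, s = r2 = 1, r1 = 0
M = (n!/n^n) * (4/pi)^s * sqrt(|disc(K)|) = (2!/2^2) * (4/pi)^1 * sqrt(3860)
= 0.5 * 1.273240 * 62.128898
= 39.5525

39.5525


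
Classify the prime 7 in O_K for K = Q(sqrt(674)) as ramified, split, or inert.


K = Q(sqrt(674)). Since d mod 4 = 2, disc(K) = 2696.
Check p | disc: 2696 mod 7 = 1.
p does not divide disc. Compute Legendre symbol (d/p):
2^((7-1)/2) mod 7 = 1
(d/p) = 1, so p splits: (p) = P*P' with e=1, f=1, g=2.
Therefore p is split.

split


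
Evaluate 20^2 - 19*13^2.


x^2 - d*y^2
= 20^2 - 19*13^2
= 400 - 3211
= -2811

-2811


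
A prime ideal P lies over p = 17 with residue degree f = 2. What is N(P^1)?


N(P^a) = p^(a*f)
= 17^(1*2)
= 17^2
= 289

289


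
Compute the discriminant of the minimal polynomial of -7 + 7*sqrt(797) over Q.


The element -7 + 7*sqrt(797) has minimal polynomial:
x^2 + 14*x - 39004
Discriminant = (14)^2 - 4*(-39004)
= 196 + 156016
= 156212

156212


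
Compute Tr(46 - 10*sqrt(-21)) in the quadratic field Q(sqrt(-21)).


Tr(a + b*sqrt(d)) = (a + b*sqrt(d)) + (a - b*sqrt(d)) = 2a
= 2 * (46)
= 92

92


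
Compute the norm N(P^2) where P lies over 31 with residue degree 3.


N(P^a) = p^(a*f)
= 31^(2*3)
= 31^6
= 887503681

887503681


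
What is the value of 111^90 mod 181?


p = 181 is prime and the exponent is (p-1)/2 = 90, so by Euler's criterion 111^90 = (111/181) = +1 or -1 mod 181.
Compute by square-and-multiply:
  90 = 64 + 16 + 8 + 2 (binary 1011010)
  Repeated squaring mod 181: 111^1 = 111, 111^2 = 13, 111^4 = 169, 111^8 = 144, 111^16 = 102, 111^32 = 87, 111^64 = 148
  111^90 = 111^64 * 111^16 * 111^8 * 111^2 = 148 * 102 * 144 * 13 mod 181
    148 * 102 = 15096 = 73 mod 181
    73 * 144 = 10512 = 14 mod 181
    14 * 13 = 182 = 1 mod 181
  111^90 = 1 mod 181
Result 1: 111 is a quadratic residue mod 181.
111^90 mod 181 = 1

1


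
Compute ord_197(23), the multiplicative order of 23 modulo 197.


We want ord_197(23), the smallest k >= 1 with 23^k = 1 mod 197.
n = 197 = 197, phi(197) = 196; the order divides phi(n).
Divisors of 196: 1, 2, 4, 7, 14, 28, 49, 98, 196
Repeated squaring mod 197: 23^1 = 23, 23^2 = 135, 23^4 = 101, 23^8 = 154, 23^16 = 76, 23^32 = 63, 23^64 = 29, 23^128 = 53
Test divisors in increasing order:
  k=1: 23^1 = 23 mod 197
  k=2: 23^2 = 135 mod 197
  k=4: 23^4 = 101 mod 197
  k=7: 23^7 = 101 * 135 * 23 = 178 mod 197
  k=14: 23^14 = 154 * 101 * 135 = 164 mod 197
  k=28: 23^28 = 76 * 154 * 101 = 104 mod 197
  k=49: 23^49 = 63 * 76 * 23 = 1 mod 197  <- first divisor giving 1
Order = 49

49


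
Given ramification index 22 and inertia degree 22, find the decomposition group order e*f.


|D_P| = e * f
= 22 * 22
= 484

484


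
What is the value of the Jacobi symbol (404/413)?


Compute (404/413) via quadratic reciprocity:
  pull out 2: (2/413) = -1  (since 413 mod 8 = 5)
  pull out 2: (2/413) = -1  (since 413 mod 8 = 5)
  reciprocity: (101/413) -> +(413/101)
  reduce: (9/101)
  reciprocity: (9/101) -> +(101/9)
  reduce: (2/9)
  pull out 2: (2/9) = +1  (since 9 mod 8 = 1)
  (1/9) = 1
Product of signs = 1

1


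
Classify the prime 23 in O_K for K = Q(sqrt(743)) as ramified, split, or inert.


K = Q(sqrt(743)). Since d mod 4 = 3, disc(K) = 2972.
Check p | disc: 2972 mod 23 = 5.
p does not divide disc. Compute Legendre symbol (d/p):
7^((23-1)/2) mod 23 = -1
(d/p) = -1, so p is inert: (p) stays prime with e=1, f=2, g=1.
Therefore p is inert.

inert


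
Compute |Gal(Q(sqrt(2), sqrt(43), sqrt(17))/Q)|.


The 3 square roots of distinct primes are multiplicatively independent over Q,
so [K:Q] = 2^3 and Gal(K/Q) is isomorphic to (Z/2Z)^3.
|Gal| = 2^3 = 8

8


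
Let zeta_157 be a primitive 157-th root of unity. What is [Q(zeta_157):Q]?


The degree equals Euler's totient phi(157).
157 = 157
phi(157) = 156

156


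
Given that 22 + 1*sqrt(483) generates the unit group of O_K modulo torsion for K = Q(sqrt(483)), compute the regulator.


epsilon = 22 + 1*sqrt(483)
= 43.9773
R = ln(43.9773)
= 3.7837

3.7837


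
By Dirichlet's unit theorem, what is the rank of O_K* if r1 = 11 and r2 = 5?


By Dirichlet's unit theorem:
rank = r1 + r2 - 1
= 11 + 5 - 1
= 15

15


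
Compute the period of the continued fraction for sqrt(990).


Run the CF algorithm for sqrt(990).
a_0 = floor(sqrt(990)) = 31; set m_0=0, q_0=1.
Recurrence: m' = q*a - m,  q' = (d - m'^2)/q,  a' = floor((a_0 + m')/q').
  step 1: m=31, q=29, a=2
  step 2: m=27, q=9, a=6
  step 3: m=27, q=29, a=2
  step 4: m=31, q=1, a=62
a_4 = 2*a_0 = 62, so the period closes here.
sqrt(990) = [31; 2, 6, 2, 62]
Period length = 4

4


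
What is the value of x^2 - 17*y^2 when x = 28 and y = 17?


x^2 - d*y^2
= 28^2 - 17*17^2
= 784 - 4913
= -4129

-4129


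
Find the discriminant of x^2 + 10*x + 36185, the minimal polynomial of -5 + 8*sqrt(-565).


The element -5 + 8*sqrt(-565) has minimal polynomial:
x^2 + 10*x + 36185
Discriminant = (10)^2 - 4*(36185)
= 100 - 144740
= -144640

-144640


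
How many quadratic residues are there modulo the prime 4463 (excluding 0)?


For prime p, the number of non-zero quadratic residues is (p-1)/2.
= (4463-1)/2
= 2231

2231


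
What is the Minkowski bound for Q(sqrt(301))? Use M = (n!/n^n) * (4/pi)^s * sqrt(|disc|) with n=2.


d = 301, d mod 4 = 1, so disc(K) = d = 301; |disc(K)| = 301
Real quadratic field, so n = 2, s = r2 = 0, r1 = 2
M = (n!/n^n) * (4/pi)^s * sqrt(|disc(K)|) = (2!/2^2) * (4/pi)^0 * sqrt(301)
= 0.5 * 1.000000 * 17.349352
= 8.6747

8.6747


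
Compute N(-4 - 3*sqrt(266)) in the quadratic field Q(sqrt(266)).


N(a + b*sqrt(d)) = a^2 - d*b^2
= (-4)^2 - (266)*(-3)^2
= 16 - 2394
= -2378

-2378


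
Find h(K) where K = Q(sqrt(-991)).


K = Q(sqrt(-991)). d mod 4 = 1, so D = disc(K) = d = -991
h(K) equals the number of primitive reduced positive-definite forms (a, b, c) = a*x^2 + b*x*y + c*y^2 with b^2 - 4ac = D,
where reduced means |b| <= a <= c, with b >= 0 whenever |b| = a or a = c, and primitive means gcd(a, b, c) = 1.
Reduced forces 3a^2 <= |D| = 991, so 1 <= a <= 18; b must have the parity of D, and c = (b^2 - D)/(4a) must be an integer >= a.
Enumerate a = 1..18, b in [-a, a]:
  a=1: (1, 1, 248)  [1]
  a=2: (2, -1, 124), (2, 1, 124)  [2]
  a=3: none
  a=4: (4, -1, 62), (4, 1, 62)  [2]
  a=5: (5, -3, 50), (5, 3, 50)  [2]
  a=6..7: none
  a=8: (8, -1, 31), (8, 1, 31)  [2]
  a=9: none
  a=10: (10, -7, 26), (10, -3, 25), (10, 3, 25), (10, 7, 26)  [4]
  a=11..12: none
  a=13: (13, -7, 20), (13, 7, 20)  [2]
  a=14..15: none
  a=16: (16, -15, 19), (16, 15, 19)  [2]
  a=17..18: none
Total reduced forms: 1 + 2 + 2 + 2 + 2 + 4 + 2 + 2 = 17
h = 17

17


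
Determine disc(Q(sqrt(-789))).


For K = Q(sqrt(d)) with d squarefree: disc(K) = d if d = 1 mod 4, and disc(K) = 4d if d = 2 or 3 mod 4.
Here d = -789, and d mod 4 = 3.
d = 3 mod 4, not 1 (O_K = Z[sqrt(d)]), so disc(K) = 4d = 4 * (-789) = -3156

-3156


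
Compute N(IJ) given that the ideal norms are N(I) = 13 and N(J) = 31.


N(IJ) = N(I) * N(J)
= 13 * 31
= 403

403


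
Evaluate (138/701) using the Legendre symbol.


p = 701 is prime, so compute (138/701) with the reciprocity algorithm (Jacobi-symbol steps: pull out 2s via (2/n), flip via reciprocity, reduce):
  pull out 2: (2/701) = -1  (since 701 mod 8 = 5)
  reciprocity: (69/701) -> +(701/69)
  reduce: (11/69)
  reciprocity: (11/69) -> +(69/11)
  reduce: (3/11)
  reciprocity: (3/11) -> -(11/3)
  reduce: (2/3)
  pull out 2: (2/3) = -1  (since 3 mod 8 = 3)
  (1/3) = 1
Product of signs = -1
(138/701) = -1

-1


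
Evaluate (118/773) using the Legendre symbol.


p = 773 is prime, so compute (118/773) with the reciprocity algorithm (Jacobi-symbol steps: pull out 2s via (2/n), flip via reciprocity, reduce):
  pull out 2: (2/773) = -1  (since 773 mod 8 = 5)
  reciprocity: (59/773) -> +(773/59)
  reduce: (6/59)
  pull out 2: (2/59) = -1  (since 59 mod 8 = 3)
  reciprocity: (3/59) -> -(59/3)
  reduce: (2/3)
  pull out 2: (2/3) = -1  (since 3 mod 8 = 3)
  (1/3) = 1
Product of signs = 1
(118/773) = 1

1


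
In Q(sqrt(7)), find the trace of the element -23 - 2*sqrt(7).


Tr(a + b*sqrt(d)) = (a + b*sqrt(d)) + (a - b*sqrt(d)) = 2a
= 2 * (-23)
= -46

-46


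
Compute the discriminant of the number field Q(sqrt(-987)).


For K = Q(sqrt(d)) with d squarefree: disc(K) = d if d = 1 mod 4, and disc(K) = 4d if d = 2 or 3 mod 4.
Here d = -987, and d mod 4 = 1.
d = 1 mod 4 (O_K = Z[(1+sqrt(d))/2]), so disc(K) = d = -987

-987


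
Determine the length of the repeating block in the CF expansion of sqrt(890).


Run the CF algorithm for sqrt(890).
a_0 = floor(sqrt(890)) = 29; set m_0=0, q_0=1.
Recurrence: m' = q*a - m,  q' = (d - m'^2)/q,  a' = floor((a_0 + m')/q').
  step 1: m=29, q=49, a=1
  step 2: m=20, q=10, a=4
  step 3: m=20, q=49, a=1
  step 4: m=29, q=1, a=58
a_4 = 2*a_0 = 58, so the period closes here.
sqrt(890) = [29; 1, 4, 1, 58]
Period length = 4

4


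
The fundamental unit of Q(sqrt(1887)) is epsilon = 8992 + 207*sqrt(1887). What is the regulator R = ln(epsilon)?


epsilon = 8992 + 207*sqrt(1887)
= 17983.9999
R = ln(17983.9999)
= 9.7972

9.7972


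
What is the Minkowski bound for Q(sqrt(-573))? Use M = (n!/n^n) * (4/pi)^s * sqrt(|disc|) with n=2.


d = -573, d mod 4 = 3, so disc(K) = 4d = -2292; |disc(K)| = 2292
Imaginary quadratic field, so n = 2, s = r2 = 1, r1 = 0
M = (n!/n^n) * (4/pi)^s * sqrt(|disc(K)|) = (2!/2^2) * (4/pi)^1 * sqrt(2292)
= 0.5 * 1.273240 * 47.874837
= 30.4781

30.4781


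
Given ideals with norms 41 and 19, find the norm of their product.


N(IJ) = N(I) * N(J)
= 41 * 19
= 779

779


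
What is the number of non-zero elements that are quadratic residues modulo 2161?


For prime p, the number of non-zero quadratic residues is (p-1)/2.
= (2161-1)/2
= 1080

1080


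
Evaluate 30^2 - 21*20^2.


x^2 - d*y^2
= 30^2 - 21*20^2
= 900 - 8400
= -7500

-7500


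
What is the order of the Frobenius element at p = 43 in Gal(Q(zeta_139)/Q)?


The Frobenius at p in Gal(Q(zeta_n)/Q) = (Z/nZ)* is the class of p, so its order is ord_139(43), the smallest k >= 1 with 43^k = 1 mod 139.
n = 139 = 139, phi(139) = 138; the order divides phi(n).
Divisors of 138: 1, 2, 3, 6, 23, 46, 69, 138
Repeated squaring mod 139: 43^1 = 43, 43^2 = 42, 43^4 = 96, 43^8 = 42, 43^16 = 96, 43^32 = 42, 43^64 = 96, 43^128 = 42
Test divisors in increasing order:
  k=1: 43^1 = 43 mod 139
  k=2: 43^2 = 42 mod 139
  k=3: 43^3 = 42 * 43 = 138 mod 139
  k=6: 43^6 = 96 * 42 = 1 mod 139  <- first divisor giving 1
Order = 6

6


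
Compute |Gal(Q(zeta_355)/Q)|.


|Gal(Q(zeta_355)/Q)| = phi(355)
= 280

280


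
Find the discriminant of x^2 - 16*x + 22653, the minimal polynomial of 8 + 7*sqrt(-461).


The element 8 + 7*sqrt(-461) has minimal polynomial:
x^2 - 16*x + 22653
Discriminant = (-16)^2 - 4*(22653)
= 256 - 90612
= -90356

-90356


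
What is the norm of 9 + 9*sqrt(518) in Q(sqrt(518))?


N(a + b*sqrt(d)) = a^2 - d*b^2
= (9)^2 - (518)*(9)^2
= 81 - 41958
= -41877

-41877


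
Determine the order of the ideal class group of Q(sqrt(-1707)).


K = Q(sqrt(-1707)). d mod 4 = 1, so D = disc(K) = d = -1707
h(K) equals the number of primitive reduced positive-definite forms (a, b, c) = a*x^2 + b*x*y + c*y^2 with b^2 - 4ac = D,
where reduced means |b| <= a <= c, with b >= 0 whenever |b| = a or a = c, and primitive means gcd(a, b, c) = 1.
Reduced forces 3a^2 <= |D| = 1707, so 1 <= a <= 23; b must have the parity of D, and c = (b^2 - D)/(4a) must be an integer >= a.
Enumerate a = 1..23, b in [-a, a]:
  a=1: (1, 1, 427)  [1]
  a=2: none
  a=3: (3, 3, 143)  [1]
  a=4..6: none
  a=7: (7, -1, 61), (7, 1, 61)  [2]
  a=8..10: none
  a=11: (11, -3, 39), (11, 3, 39)  [2]
  a=12: none
  a=13: (13, -3, 33), (13, 3, 33)  [2]
  a=14..20: none
  a=21: (21, -15, 23), (21, 15, 23)  [2]
  a=22..23: none
Total reduced forms: 1 + 1 + 2 + 2 + 2 + 2 = 10
h = 10

10


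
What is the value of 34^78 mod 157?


p = 157 is prime and the exponent is (p-1)/2 = 78, so by Euler's criterion 34^78 = (34/157) = +1 or -1 mod 157.
Compute by square-and-multiply:
  78 = 64 + 8 + 4 + 2 (binary 1001110)
  Repeated squaring mod 157: 34^1 = 34, 34^2 = 57, 34^4 = 109, 34^8 = 106, 34^16 = 89, 34^32 = 71, 34^64 = 17
  34^78 = 34^64 * 34^8 * 34^4 * 34^2 = 17 * 106 * 109 * 57 mod 157
    17 * 106 = 1802 = 75 mod 157
    75 * 109 = 8175 = 11 mod 157
    11 * 57 = 627 = 156 mod 157
  34^78 = 156 mod 157
Result 156 = p - 1 = -1 mod 157: 34 is a quadratic non-residue mod 157. As a residue in [0, p-1] the value is 156.
34^78 mod 157 = 156

156


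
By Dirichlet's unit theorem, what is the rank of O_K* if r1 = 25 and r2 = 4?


By Dirichlet's unit theorem:
rank = r1 + r2 - 1
= 25 + 4 - 1
= 28

28


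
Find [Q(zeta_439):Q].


The degree equals Euler's totient phi(439).
439 = 439
phi(439) = 438

438


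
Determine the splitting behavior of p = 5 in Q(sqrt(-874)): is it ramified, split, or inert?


K = Q(sqrt(-874)). Since d mod 4 = 2, disc(K) = -3496.
Check p | disc: -3496 mod 5 = 4.
p does not divide disc. Compute Legendre symbol (d/p):
1^((5-1)/2) mod 5 = 1
(d/p) = 1, so p splits: (p) = P*P' with e=1, f=1, g=2.
Therefore p is split.

split


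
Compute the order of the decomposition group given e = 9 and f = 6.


|D_P| = e * f
= 9 * 6
= 54

54


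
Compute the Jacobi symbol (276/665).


Compute (276/665) via quadratic reciprocity:
  pull out 2: (2/665) = +1  (since 665 mod 8 = 1)
  pull out 2: (2/665) = +1  (since 665 mod 8 = 1)
  reciprocity: (69/665) -> +(665/69)
  reduce: (44/69)
  pull out 2: (2/69) = -1  (since 69 mod 8 = 5)
  pull out 2: (2/69) = -1  (since 69 mod 8 = 5)
  reciprocity: (11/69) -> +(69/11)
  reduce: (3/11)
  reciprocity: (3/11) -> -(11/3)
  reduce: (2/3)
  pull out 2: (2/3) = -1  (since 3 mod 8 = 3)
  (1/3) = 1
Product of signs = 1

1


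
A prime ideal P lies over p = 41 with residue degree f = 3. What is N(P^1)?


N(P^a) = p^(a*f)
= 41^(1*3)
= 41^3
= 68921

68921


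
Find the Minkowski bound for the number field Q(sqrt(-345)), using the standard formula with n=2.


d = -345, d mod 4 = 3, so disc(K) = 4d = -1380; |disc(K)| = 1380
Imaginary quadratic field, so n = 2, s = r2 = 1, r1 = 0
M = (n!/n^n) * (4/pi)^s * sqrt(|disc(K)|) = (2!/2^2) * (4/pi)^1 * sqrt(1380)
= 0.5 * 1.273240 * 37.148351
= 23.6494

23.6494


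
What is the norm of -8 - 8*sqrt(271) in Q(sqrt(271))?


N(a + b*sqrt(d)) = a^2 - d*b^2
= (-8)^2 - (271)*(-8)^2
= 64 - 17344
= -17280

-17280


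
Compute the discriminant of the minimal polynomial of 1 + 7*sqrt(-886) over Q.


The element 1 + 7*sqrt(-886) has minimal polynomial:
x^2 - 2*x + 43415
Discriminant = (-2)^2 - 4*(43415)
= 4 - 173660
= -173656

-173656


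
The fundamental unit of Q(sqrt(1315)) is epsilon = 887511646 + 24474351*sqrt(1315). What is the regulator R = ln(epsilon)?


epsilon = 887511646 + 24474351*sqrt(1315)
= 1.7750e+09
R = ln(1.7750e+09)
= 21.2971

21.2971


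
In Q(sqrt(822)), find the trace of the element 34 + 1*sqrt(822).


Tr(a + b*sqrt(d)) = (a + b*sqrt(d)) + (a - b*sqrt(d)) = 2a
= 2 * (34)
= 68

68


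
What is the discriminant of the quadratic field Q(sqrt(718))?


For K = Q(sqrt(d)) with d squarefree: disc(K) = d if d = 1 mod 4, and disc(K) = 4d if d = 2 or 3 mod 4.
Here d = 718, and d mod 4 = 2.
d = 2 mod 4, not 1 (O_K = Z[sqrt(d)]), so disc(K) = 4d = 4 * (718) = 2872

2872


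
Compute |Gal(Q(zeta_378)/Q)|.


|Gal(Q(zeta_378)/Q)| = phi(378)
= 108

108


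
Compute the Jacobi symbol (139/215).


Compute (139/215) via quadratic reciprocity:
  reciprocity: (139/215) -> -(215/139)
  reduce: (76/139)
  pull out 2: (2/139) = -1  (since 139 mod 8 = 3)
  pull out 2: (2/139) = -1  (since 139 mod 8 = 3)
  reciprocity: (19/139) -> -(139/19)
  reduce: (6/19)
  pull out 2: (2/19) = -1  (since 19 mod 8 = 3)
  reciprocity: (3/19) -> -(19/3)
  reduce: (1/3)
  (1/3) = 1
Product of signs = 1

1


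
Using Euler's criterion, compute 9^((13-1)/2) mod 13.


p = 13 is prime and the exponent is (p-1)/2 = 6, so by Euler's criterion 9^6 = (9/13) = +1 or -1 mod 13.
Compute by square-and-multiply:
  6 = 4 + 2 (binary 110)
  Repeated squaring mod 13: 9^1 = 9, 9^2 = 3, 9^4 = 9
  9^6 = 9^4 * 9^2 = 9 * 3 mod 13
    9 * 3 = 27 = 1 mod 13
  9^6 = 1 mod 13
Result 1: 9 is a quadratic residue mod 13.
9^6 mod 13 = 1

1


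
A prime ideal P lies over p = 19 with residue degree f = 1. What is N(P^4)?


N(P^a) = p^(a*f)
= 19^(4*1)
= 19^4
= 130321

130321


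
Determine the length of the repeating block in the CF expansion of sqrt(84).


Run the CF algorithm for sqrt(84).
a_0 = floor(sqrt(84)) = 9; set m_0=0, q_0=1.
Recurrence: m' = q*a - m,  q' = (d - m'^2)/q,  a' = floor((a_0 + m')/q').
  step 1: m=9, q=3, a=6
  step 2: m=9, q=1, a=18
a_2 = 2*a_0 = 18, so the period closes here.
sqrt(84) = [9; 6, 18]
Period length = 2

2


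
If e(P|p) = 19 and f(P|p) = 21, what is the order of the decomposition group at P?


|D_P| = e * f
= 19 * 21
= 399

399


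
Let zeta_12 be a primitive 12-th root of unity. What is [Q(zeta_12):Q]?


The degree equals Euler's totient phi(12).
12 = 2^2 * 3
phi(12) = 4

4


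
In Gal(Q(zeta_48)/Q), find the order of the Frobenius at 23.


The Frobenius at p in Gal(Q(zeta_n)/Q) = (Z/nZ)* is the class of p, so its order is ord_48(23), the smallest k >= 1 with 23^k = 1 mod 48.
n = 48 = 2^4 * 3, phi(48) = 16; the order divides phi(n).
Divisors of 16: 1, 2, 4, 8, 16
Repeated squaring mod 48: 23^1 = 23, 23^2 = 1, 23^4 = 1, 23^8 = 1, 23^16 = 1
Test divisors in increasing order:
  k=1: 23^1 = 23 mod 48
  k=2: 23^2 = 1 mod 48  <- first divisor giving 1
Order = 2

2


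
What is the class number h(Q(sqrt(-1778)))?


K = Q(sqrt(-1778)). d mod 4 = 2, so D = disc(K) = 4d = -7112
h(K) equals the number of primitive reduced positive-definite forms (a, b, c) = a*x^2 + b*x*y + c*y^2 with b^2 - 4ac = D,
where reduced means |b| <= a <= c, with b >= 0 whenever |b| = a or a = c, and primitive means gcd(a, b, c) = 1.
Reduced forces 3a^2 <= |D| = 7112, so 1 <= a <= 48; b must have the parity of D, and c = (b^2 - D)/(4a) must be an integer >= a.
Enumerate a = 1..48, b in [-a, a]:
  a=1: (1, 0, 1778)  [1]
  a=2: (2, 0, 889)  [1]
  a=3: (3, -2, 593), (3, 2, 593)  [2]
  a=4..5: none
  a=6: (6, -4, 297), (6, 4, 297)  [2]
  a=7: (7, 0, 254)  [1]
  a=8: none
  a=9: (9, -4, 198), (9, 4, 198)  [2]
  a=10: none
  a=11: (11, -4, 162), (11, 4, 162)  [2]
  a=12: none
  a=13: (13, -8, 138), (13, 8, 138)  [2]
  a=14: (14, 0, 127)  [1]
  a=15..17: none
  a=18: (18, -4, 99), (18, 4, 99)  [2]
  a=19..20: none
  a=21: (21, -14, 87), (21, 14, 87)  [2]
  a=22: (22, -4, 81), (22, 4, 81)  [2]
  a=23: (23, -8, 78), (23, 8, 78)  [2]
  a=24..25: none
  a=26: (26, -8, 69), (26, 8, 69)  [2]
  a=27: (27, -4, 66), (27, 4, 66)  [2]
  a=28: none
  a=29: (29, -14, 63), (29, 14, 63)  [2]
  a=30: none
  a=31: (31, -24, 62), (31, 24, 62)  [2]
  a=32: none
  a=33: (33, -26, 59), (33, -4, 54), (33, 4, 54), (33, 26, 59)  [4]
  a=34..38: none
  a=39: (39, -34, 53), (39, -8, 46), (39, 8, 46), (39, 34, 53)  [4]
  a=40..41: none
  a=42: (42, -28, 47), (42, 28, 47)  [2]
  a=43..48: none
Total reduced forms: 1 + 1 + 2 + 2 + 1 + 2 + 2 + 2 + 1 + 2 + 2 + 2 + 2 + 2 + 2 + 2 + 2 + 4 + 4 + 2 = 40
h = 40

40


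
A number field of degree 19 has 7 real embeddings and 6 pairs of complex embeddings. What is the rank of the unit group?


By Dirichlet's unit theorem:
rank = r1 + r2 - 1
= 7 + 6 - 1
= 12

12


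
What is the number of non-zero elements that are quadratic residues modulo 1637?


For prime p, the number of non-zero quadratic residues is (p-1)/2.
= (1637-1)/2
= 818

818


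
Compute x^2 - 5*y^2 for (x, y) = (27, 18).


x^2 - d*y^2
= 27^2 - 5*18^2
= 729 - 1620
= -891

-891


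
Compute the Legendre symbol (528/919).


p = 919 is prime, so compute (528/919) with the reciprocity algorithm (Jacobi-symbol steps: pull out 2s via (2/n), flip via reciprocity, reduce):
  pull out 2: (2/919) = +1  (since 919 mod 8 = 7)
  pull out 2: (2/919) = +1  (since 919 mod 8 = 7)
  pull out 2: (2/919) = +1  (since 919 mod 8 = 7)
  pull out 2: (2/919) = +1  (since 919 mod 8 = 7)
  reciprocity: (33/919) -> +(919/33)
  reduce: (28/33)
  pull out 2: (2/33) = +1  (since 33 mod 8 = 1)
  pull out 2: (2/33) = +1  (since 33 mod 8 = 1)
  reciprocity: (7/33) -> +(33/7)
  reduce: (5/7)
  reciprocity: (5/7) -> +(7/5)
  reduce: (2/5)
  pull out 2: (2/5) = -1  (since 5 mod 8 = 5)
  (1/5) = 1
Product of signs = -1
(528/919) = -1

-1


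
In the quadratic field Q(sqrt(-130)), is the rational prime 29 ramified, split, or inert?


K = Q(sqrt(-130)). Since d mod 4 = 2, disc(K) = -520.
Check p | disc: -520 mod 29 = 2.
p does not divide disc. Compute Legendre symbol (d/p):
15^((29-1)/2) mod 29 = -1
(d/p) = -1, so p is inert: (p) stays prime with e=1, f=2, g=1.
Therefore p is inert.

inert


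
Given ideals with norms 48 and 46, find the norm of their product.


N(IJ) = N(I) * N(J)
= 48 * 46
= 2208

2208


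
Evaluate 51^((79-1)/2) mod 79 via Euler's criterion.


p = 79 is prime and the exponent is (p-1)/2 = 39, so by Euler's criterion 51^39 = (51/79) = +1 or -1 mod 79.
Compute by square-and-multiply:
  39 = 32 + 4 + 2 + 1 (binary 100111)
  Repeated squaring mod 79: 51^1 = 51, 51^2 = 73, 51^4 = 36, 51^8 = 32, 51^16 = 76, 51^32 = 9
  51^39 = 51^32 * 51^4 * 51^2 * 51^1 = 9 * 36 * 73 * 51 mod 79
    9 * 36 = 324 = 8 mod 79
    8 * 73 = 584 = 31 mod 79
    31 * 51 = 1581 = 1 mod 79
  51^39 = 1 mod 79
Result 1: 51 is a quadratic residue mod 79.
51^39 mod 79 = 1

1


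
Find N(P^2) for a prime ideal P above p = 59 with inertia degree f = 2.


N(P^a) = p^(a*f)
= 59^(2*2)
= 59^4
= 12117361

12117361


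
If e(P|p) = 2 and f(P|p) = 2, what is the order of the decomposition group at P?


|D_P| = e * f
= 2 * 2
= 4

4


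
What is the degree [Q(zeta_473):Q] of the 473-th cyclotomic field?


The degree equals Euler's totient phi(473).
473 = 11 * 43
phi(473) = 420

420


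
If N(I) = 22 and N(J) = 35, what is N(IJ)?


N(IJ) = N(I) * N(J)
= 22 * 35
= 770

770


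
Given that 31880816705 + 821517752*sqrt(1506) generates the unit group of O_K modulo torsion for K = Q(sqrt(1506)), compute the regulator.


epsilon = 31880816705 + 821517752*sqrt(1506)
= 6.3762e+10
R = ln(6.3762e+10)
= 24.8784

24.8784


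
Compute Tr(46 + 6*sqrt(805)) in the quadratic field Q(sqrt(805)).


Tr(a + b*sqrt(d)) = (a + b*sqrt(d)) + (a - b*sqrt(d)) = 2a
= 2 * (46)
= 92

92


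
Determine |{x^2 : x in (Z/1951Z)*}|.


For prime p, the number of non-zero quadratic residues is (p-1)/2.
= (1951-1)/2
= 975

975


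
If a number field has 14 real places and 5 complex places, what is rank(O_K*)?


By Dirichlet's unit theorem:
rank = r1 + r2 - 1
= 14 + 5 - 1
= 18

18


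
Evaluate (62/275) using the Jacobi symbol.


Compute (62/275) via quadratic reciprocity:
  pull out 2: (2/275) = -1  (since 275 mod 8 = 3)
  reciprocity: (31/275) -> -(275/31)
  reduce: (27/31)
  reciprocity: (27/31) -> -(31/27)
  reduce: (4/27)
  pull out 2: (2/27) = -1  (since 27 mod 8 = 3)
  pull out 2: (2/27) = -1  (since 27 mod 8 = 3)
  (1/27) = 1
Product of signs = -1

-1


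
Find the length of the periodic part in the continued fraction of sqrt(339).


Run the CF algorithm for sqrt(339).
a_0 = floor(sqrt(339)) = 18; set m_0=0, q_0=1.
Recurrence: m' = q*a - m,  q' = (d - m'^2)/q,  a' = floor((a_0 + m')/q').
  step 1: m=18, q=15, a=2
  step 2: m=12, q=13, a=2
  step 3: m=14, q=11, a=2
  step 4: m=8, q=25, a=1
  step 5: m=17, q=2, a=17
  step 6: m=17, q=25, a=1
  step 7: m=8, q=11, a=2
  step 8: m=14, q=13, a=2
  step 9: m=12, q=15, a=2
  step 10: m=18, q=1, a=36
a_10 = 2*a_0 = 36, so the period closes here.
sqrt(339) = [18; 2, 2, 2, 1, 17, 1, 2, 2, 2, 36]
Period length = 10

10


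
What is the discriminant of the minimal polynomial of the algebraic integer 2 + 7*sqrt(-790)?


The element 2 + 7*sqrt(-790) has minimal polynomial:
x^2 - 4*x + 38714
Discriminant = (-4)^2 - 4*(38714)
= 16 - 154856
= -154840

-154840


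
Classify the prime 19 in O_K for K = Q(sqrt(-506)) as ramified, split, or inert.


K = Q(sqrt(-506)). Since d mod 4 = 2, disc(K) = -2024.
Check p | disc: -2024 mod 19 = 9.
p does not divide disc. Compute Legendre symbol (d/p):
7^((19-1)/2) mod 19 = 1
(d/p) = 1, so p splits: (p) = P*P' with e=1, f=1, g=2.
Therefore p is split.

split


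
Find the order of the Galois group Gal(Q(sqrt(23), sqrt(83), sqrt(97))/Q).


The 3 square roots of distinct primes are multiplicatively independent over Q,
so [K:Q] = 2^3 and Gal(K/Q) is isomorphic to (Z/2Z)^3.
|Gal| = 2^3 = 8

8


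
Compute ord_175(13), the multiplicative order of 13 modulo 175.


We want ord_175(13), the smallest k >= 1 with 13^k = 1 mod 175.
n = 175 = 5^2 * 7, phi(175) = 120; the order divides phi(n).
Divisors of 120: 1, 2, 3, 4, 5, 6, 8, 10, 12, 15, 20, 24, 30, 40, 60, 120
Repeated squaring mod 175: 13^1 = 13, 13^2 = 169, 13^4 = 36, 13^8 = 71, 13^16 = 141, 13^32 = 106, 13^64 = 36
Test divisors in increasing order:
  k=1: 13^1 = 13 mod 175
  k=2: 13^2 = 169 mod 175
  k=3: 13^3 = 169 * 13 = 97 mod 175
  k=4: 13^4 = 36 mod 175
  k=5: 13^5 = 36 * 13 = 118 mod 175
  k=6: 13^6 = 36 * 169 = 134 mod 175
  k=8: 13^8 = 71 mod 175
  k=10: 13^10 = 71 * 169 = 99 mod 175
  k=12: 13^12 = 71 * 36 = 106 mod 175
  k=15: 13^15 = 71 * 36 * 169 * 13 = 132 mod 175
  k=20: 13^20 = 141 * 36 = 1 mod 175  <- first divisor giving 1
Order = 20

20


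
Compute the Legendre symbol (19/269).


p = 269 is prime, so compute (19/269) with the reciprocity algorithm (Jacobi-symbol steps: pull out 2s via (2/n), flip via reciprocity, reduce):
  reciprocity: (19/269) -> +(269/19)
  reduce: (3/19)
  reciprocity: (3/19) -> -(19/3)
  reduce: (1/3)
  (1/3) = 1
Product of signs = -1
(19/269) = -1

-1


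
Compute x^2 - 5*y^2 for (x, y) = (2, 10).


x^2 - d*y^2
= 2^2 - 5*10^2
= 4 - 500
= -496

-496


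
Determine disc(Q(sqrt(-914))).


For K = Q(sqrt(d)) with d squarefree: disc(K) = d if d = 1 mod 4, and disc(K) = 4d if d = 2 or 3 mod 4.
Here d = -914, and d mod 4 = 2.
d = 2 mod 4, not 1 (O_K = Z[sqrt(d)]), so disc(K) = 4d = 4 * (-914) = -3656

-3656


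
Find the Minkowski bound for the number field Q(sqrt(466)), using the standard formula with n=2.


d = 466, d mod 4 = 2, so disc(K) = 4d = 1864; |disc(K)| = 1864
Real quadratic field, so n = 2, s = r2 = 0, r1 = 2
M = (n!/n^n) * (4/pi)^s * sqrt(|disc(K)|) = (2!/2^2) * (4/pi)^0 * sqrt(1864)
= 0.5 * 1.000000 * 43.174066
= 21.5870

21.5870


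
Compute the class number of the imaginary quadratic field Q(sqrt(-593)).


K = Q(sqrt(-593)). d mod 4 = 3, so D = disc(K) = 4d = -2372
h(K) equals the number of primitive reduced positive-definite forms (a, b, c) = a*x^2 + b*x*y + c*y^2 with b^2 - 4ac = D,
where reduced means |b| <= a <= c, with b >= 0 whenever |b| = a or a = c, and primitive means gcd(a, b, c) = 1.
Reduced forces 3a^2 <= |D| = 2372, so 1 <= a <= 28; b must have the parity of D, and c = (b^2 - D)/(4a) must be an integer >= a.
Enumerate a = 1..28, b in [-a, a]:
  a=1: (1, 0, 593)  [1]
  a=2: (2, 2, 297)  [1]
  a=3: (3, -2, 198), (3, 2, 198)  [2]
  a=4..5: none
  a=6: (6, -2, 99), (6, 2, 99)  [2]
  a=7: (7, -6, 86), (7, 6, 86)  [2]
  a=8: none
  a=9: (9, -2, 66), (9, 2, 66)  [2]
  a=10: none
  a=11: (11, -2, 54), (11, 2, 54)  [2]
  a=12..13: none
  a=14: (14, -6, 43), (14, 6, 43)  [2]
  a=15..16: none
  a=17: (17, -12, 37), (17, 12, 37)  [2]
  a=18: (18, -2, 33), (18, 2, 33)  [2]
  a=19..20: none
  a=21: (21, -20, 33), (21, -8, 29), (21, 8, 29), (21, 20, 33)  [4]
  a=22: (22, -2, 27), (22, 2, 27)  [2]
  a=23..28: none
Total reduced forms: 1 + 1 + 2 + 2 + 2 + 2 + 2 + 2 + 2 + 2 + 4 + 2 = 24
h = 24

24


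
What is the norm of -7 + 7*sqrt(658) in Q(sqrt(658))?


N(a + b*sqrt(d)) = a^2 - d*b^2
= (-7)^2 - (658)*(7)^2
= 49 - 32242
= -32193

-32193


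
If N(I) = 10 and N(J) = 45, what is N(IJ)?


N(IJ) = N(I) * N(J)
= 10 * 45
= 450

450


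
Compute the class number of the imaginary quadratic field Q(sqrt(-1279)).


K = Q(sqrt(-1279)). d mod 4 = 1, so D = disc(K) = d = -1279
h(K) equals the number of primitive reduced positive-definite forms (a, b, c) = a*x^2 + b*x*y + c*y^2 with b^2 - 4ac = D,
where reduced means |b| <= a <= c, with b >= 0 whenever |b| = a or a = c, and primitive means gcd(a, b, c) = 1.
Reduced forces 3a^2 <= |D| = 1279, so 1 <= a <= 20; b must have the parity of D, and c = (b^2 - D)/(4a) must be an integer >= a.
Enumerate a = 1..20, b in [-a, a]:
  a=1: (1, 1, 320)  [1]
  a=2: (2, -1, 160), (2, 1, 160)  [2]
  a=3: none
  a=4: (4, -1, 80), (4, 1, 80)  [2]
  a=5: (5, -1, 64), (5, 1, 64)  [2]
  a=6: none
  a=7: (7, -3, 46), (7, 3, 46)  [2]
  a=8: (8, -1, 40), (8, 1, 40)  [2]
  a=9: none
  a=10: (10, -9, 34), (10, -1, 32), (10, 1, 32), (10, 9, 34)  [4]
  a=11..13: none
  a=14: (14, -11, 25), (14, -3, 23), (14, 3, 23), (14, 11, 25)  [4]
  a=15: none
  a=16: (16, -1, 20), (16, 1, 20)  [2]
  a=17: (17, -9, 20), (17, 9, 20)  [2]
  a=18..20: none
Total reduced forms: 1 + 2 + 2 + 2 + 2 + 2 + 4 + 4 + 2 + 2 = 23
h = 23

23
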